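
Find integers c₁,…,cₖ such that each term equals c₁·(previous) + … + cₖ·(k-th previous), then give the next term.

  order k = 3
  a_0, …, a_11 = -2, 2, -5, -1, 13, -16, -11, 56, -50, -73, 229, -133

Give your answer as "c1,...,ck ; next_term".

-1,-2,1 ; -398

  a_3 = -1·-5 + -2·2 + 1·-2 = -1
  a_4 = -1·-1 + -2·-5 + 1·2 = 13
  a_5 = -1·13 + -2·-1 + 1·-5 = -16
  a_6 = -1·-16 + -2·13 + 1·-1 = -11
  a_7 = -1·-11 + -2·-16 + 1·13 = 56
  a_8 = -1·56 + -2·-11 + 1·-16 = -50
  a_9 = -1·-50 + -2·56 + 1·-11 = -73
  a_10 = -1·-73 + -2·-50 + 1·56 = 229
  a_11 = -1·229 + -2·-73 + 1·-50 = -133
  a_12 = -1·-133 + -2·229 + 1·-73 = -398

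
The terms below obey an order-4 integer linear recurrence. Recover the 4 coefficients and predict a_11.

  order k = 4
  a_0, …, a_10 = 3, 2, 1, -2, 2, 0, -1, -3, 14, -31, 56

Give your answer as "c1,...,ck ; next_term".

  a_4 = -3·-2 + -3·1 + -2·2 + 1·3 = 2
  a_5 = -3·2 + -3·-2 + -2·1 + 1·2 = 0
  a_6 = -3·0 + -3·2 + -2·-2 + 1·1 = -1
  a_7 = -3·-1 + -3·0 + -2·2 + 1·-2 = -3
  a_8 = -3·-3 + -3·-1 + -2·0 + 1·2 = 14
  a_9 = -3·14 + -3·-3 + -2·-1 + 1·0 = -31
  a_10 = -3·-31 + -3·14 + -2·-3 + 1·-1 = 56
  a_11 = -3·56 + -3·-31 + -2·14 + 1·-3 = -106

-3,-3,-2,1 ; -106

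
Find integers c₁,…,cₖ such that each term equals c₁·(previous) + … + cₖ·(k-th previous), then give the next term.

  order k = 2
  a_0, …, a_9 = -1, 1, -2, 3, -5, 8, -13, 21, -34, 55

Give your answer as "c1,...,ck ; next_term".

-1,1 ; -89

  a_2 = -1·1 + 1·-1 = -2
  a_3 = -1·-2 + 1·1 = 3
  a_4 = -1·3 + 1·-2 = -5
  a_5 = -1·-5 + 1·3 = 8
  a_6 = -1·8 + 1·-5 = -13
  a_7 = -1·-13 + 1·8 = 21
  a_8 = -1·21 + 1·-13 = -34
  a_9 = -1·-34 + 1·21 = 55
  a_10 = -1·55 + 1·-34 = -89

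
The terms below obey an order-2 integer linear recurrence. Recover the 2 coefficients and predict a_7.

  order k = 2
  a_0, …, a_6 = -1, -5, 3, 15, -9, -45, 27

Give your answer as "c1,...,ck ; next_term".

0,-3 ; 135

  a_2 = 0·-5 + -3·-1 = 3
  a_3 = 0·3 + -3·-5 = 15
  a_4 = 0·15 + -3·3 = -9
  a_5 = 0·-9 + -3·15 = -45
  a_6 = 0·-45 + -3·-9 = 27
  a_7 = 0·27 + -3·-45 = 135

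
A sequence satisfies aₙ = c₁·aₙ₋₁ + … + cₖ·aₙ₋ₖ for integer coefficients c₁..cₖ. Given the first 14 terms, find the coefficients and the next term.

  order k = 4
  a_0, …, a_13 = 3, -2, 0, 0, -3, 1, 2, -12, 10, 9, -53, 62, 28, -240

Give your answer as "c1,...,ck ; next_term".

-1,-1,3,1 ; 345

  a_4 = -1·0 + -1·0 + 3·-2 + 1·3 = -3
  a_5 = -1·-3 + -1·0 + 3·0 + 1·-2 = 1
  a_6 = -1·1 + -1·-3 + 3·0 + 1·0 = 2
  a_7 = -1·2 + -1·1 + 3·-3 + 1·0 = -12
  a_8 = -1·-12 + -1·2 + 3·1 + 1·-3 = 10
  a_9 = -1·10 + -1·-12 + 3·2 + 1·1 = 9
  a_10 = -1·9 + -1·10 + 3·-12 + 1·2 = -53
  a_11 = -1·-53 + -1·9 + 3·10 + 1·-12 = 62
  a_12 = -1·62 + -1·-53 + 3·9 + 1·10 = 28
  a_13 = -1·28 + -1·62 + 3·-53 + 1·9 = -240
  a_14 = -1·-240 + -1·28 + 3·62 + 1·-53 = 345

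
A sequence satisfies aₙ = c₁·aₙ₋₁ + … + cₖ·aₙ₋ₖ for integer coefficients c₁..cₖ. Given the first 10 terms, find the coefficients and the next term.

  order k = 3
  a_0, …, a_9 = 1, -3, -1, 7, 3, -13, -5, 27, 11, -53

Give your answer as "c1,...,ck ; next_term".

  a_3 = 1·-1 + -2·-3 + 2·1 = 7
  a_4 = 1·7 + -2·-1 + 2·-3 = 3
  a_5 = 1·3 + -2·7 + 2·-1 = -13
  a_6 = 1·-13 + -2·3 + 2·7 = -5
  a_7 = 1·-5 + -2·-13 + 2·3 = 27
  a_8 = 1·27 + -2·-5 + 2·-13 = 11
  a_9 = 1·11 + -2·27 + 2·-5 = -53
  a_10 = 1·-53 + -2·11 + 2·27 = -21

1,-2,2 ; -21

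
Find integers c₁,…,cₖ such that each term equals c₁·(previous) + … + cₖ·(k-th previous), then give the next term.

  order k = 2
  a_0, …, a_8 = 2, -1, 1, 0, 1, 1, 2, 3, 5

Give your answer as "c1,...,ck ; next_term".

  a_2 = 1·-1 + 1·2 = 1
  a_3 = 1·1 + 1·-1 = 0
  a_4 = 1·0 + 1·1 = 1
  a_5 = 1·1 + 1·0 = 1
  a_6 = 1·1 + 1·1 = 2
  a_7 = 1·2 + 1·1 = 3
  a_8 = 1·3 + 1·2 = 5
  a_9 = 1·5 + 1·3 = 8

1,1 ; 8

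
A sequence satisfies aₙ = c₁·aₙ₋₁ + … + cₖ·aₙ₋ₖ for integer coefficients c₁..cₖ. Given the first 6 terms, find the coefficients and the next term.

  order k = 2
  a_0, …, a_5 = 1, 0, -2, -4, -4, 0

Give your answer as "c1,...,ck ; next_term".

  a_2 = 2·0 + -2·1 = -2
  a_3 = 2·-2 + -2·0 = -4
  a_4 = 2·-4 + -2·-2 = -4
  a_5 = 2·-4 + -2·-4 = 0
  a_6 = 2·0 + -2·-4 = 8

2,-2 ; 8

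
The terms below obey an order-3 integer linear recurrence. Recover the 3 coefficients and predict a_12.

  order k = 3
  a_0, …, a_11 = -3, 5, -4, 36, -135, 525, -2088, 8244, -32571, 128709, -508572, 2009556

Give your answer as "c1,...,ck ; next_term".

  a_3 = -3·-4 + 3·5 + -3·-3 = 36
  a_4 = -3·36 + 3·-4 + -3·5 = -135
  a_5 = -3·-135 + 3·36 + -3·-4 = 525
  a_6 = -3·525 + 3·-135 + -3·36 = -2088
  a_7 = -3·-2088 + 3·525 + -3·-135 = 8244
  a_8 = -3·8244 + 3·-2088 + -3·525 = -32571
  a_9 = -3·-32571 + 3·8244 + -3·-2088 = 128709
  a_10 = -3·128709 + 3·-32571 + -3·8244 = -508572
  a_11 = -3·-508572 + 3·128709 + -3·-32571 = 2009556
  a_12 = -3·2009556 + 3·-508572 + -3·128709 = -7940511

-3,3,-3 ; -7940511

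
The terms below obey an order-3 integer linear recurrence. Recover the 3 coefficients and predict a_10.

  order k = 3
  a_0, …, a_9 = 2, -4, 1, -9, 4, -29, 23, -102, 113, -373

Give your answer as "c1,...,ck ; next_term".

  a_3 = -1·1 + 3·-4 + 2·2 = -9
  a_4 = -1·-9 + 3·1 + 2·-4 = 4
  a_5 = -1·4 + 3·-9 + 2·1 = -29
  a_6 = -1·-29 + 3·4 + 2·-9 = 23
  a_7 = -1·23 + 3·-29 + 2·4 = -102
  a_8 = -1·-102 + 3·23 + 2·-29 = 113
  a_9 = -1·113 + 3·-102 + 2·23 = -373
  a_10 = -1·-373 + 3·113 + 2·-102 = 508

-1,3,2 ; 508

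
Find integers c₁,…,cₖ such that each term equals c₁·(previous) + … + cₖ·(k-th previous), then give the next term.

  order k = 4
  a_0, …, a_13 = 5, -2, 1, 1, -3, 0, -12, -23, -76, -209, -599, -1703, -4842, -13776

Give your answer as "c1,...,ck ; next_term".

2,3,-1,-2 ; -39177

  a_4 = 2·1 + 3·1 + -1·-2 + -2·5 = -3
  a_5 = 2·-3 + 3·1 + -1·1 + -2·-2 = 0
  a_6 = 2·0 + 3·-3 + -1·1 + -2·1 = -12
  a_7 = 2·-12 + 3·0 + -1·-3 + -2·1 = -23
  a_8 = 2·-23 + 3·-12 + -1·0 + -2·-3 = -76
  a_9 = 2·-76 + 3·-23 + -1·-12 + -2·0 = -209
  a_10 = 2·-209 + 3·-76 + -1·-23 + -2·-12 = -599
  a_11 = 2·-599 + 3·-209 + -1·-76 + -2·-23 = -1703
  a_12 = 2·-1703 + 3·-599 + -1·-209 + -2·-76 = -4842
  a_13 = 2·-4842 + 3·-1703 + -1·-599 + -2·-209 = -13776
  a_14 = 2·-13776 + 3·-4842 + -1·-1703 + -2·-599 = -39177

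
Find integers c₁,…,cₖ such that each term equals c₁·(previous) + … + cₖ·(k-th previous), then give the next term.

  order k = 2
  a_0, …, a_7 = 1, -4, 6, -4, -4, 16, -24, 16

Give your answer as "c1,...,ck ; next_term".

-2,-2 ; 16

  a_2 = -2·-4 + -2·1 = 6
  a_3 = -2·6 + -2·-4 = -4
  a_4 = -2·-4 + -2·6 = -4
  a_5 = -2·-4 + -2·-4 = 16
  a_6 = -2·16 + -2·-4 = -24
  a_7 = -2·-24 + -2·16 = 16
  a_8 = -2·16 + -2·-24 = 16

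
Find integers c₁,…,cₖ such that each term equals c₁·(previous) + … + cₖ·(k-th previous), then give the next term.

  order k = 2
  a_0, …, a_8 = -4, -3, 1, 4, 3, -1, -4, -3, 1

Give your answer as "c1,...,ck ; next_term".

1,-1 ; 4

  a_2 = 1·-3 + -1·-4 = 1
  a_3 = 1·1 + -1·-3 = 4
  a_4 = 1·4 + -1·1 = 3
  a_5 = 1·3 + -1·4 = -1
  a_6 = 1·-1 + -1·3 = -4
  a_7 = 1·-4 + -1·-1 = -3
  a_8 = 1·-3 + -1·-4 = 1
  a_9 = 1·1 + -1·-3 = 4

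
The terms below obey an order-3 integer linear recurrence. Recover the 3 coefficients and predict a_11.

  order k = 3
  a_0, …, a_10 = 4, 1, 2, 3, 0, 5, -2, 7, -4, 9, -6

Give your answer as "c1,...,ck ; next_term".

-1,1,1 ; 11

  a_3 = -1·2 + 1·1 + 1·4 = 3
  a_4 = -1·3 + 1·2 + 1·1 = 0
  a_5 = -1·0 + 1·3 + 1·2 = 5
  a_6 = -1·5 + 1·0 + 1·3 = -2
  a_7 = -1·-2 + 1·5 + 1·0 = 7
  a_8 = -1·7 + 1·-2 + 1·5 = -4
  a_9 = -1·-4 + 1·7 + 1·-2 = 9
  a_10 = -1·9 + 1·-4 + 1·7 = -6
  a_11 = -1·-6 + 1·9 + 1·-4 = 11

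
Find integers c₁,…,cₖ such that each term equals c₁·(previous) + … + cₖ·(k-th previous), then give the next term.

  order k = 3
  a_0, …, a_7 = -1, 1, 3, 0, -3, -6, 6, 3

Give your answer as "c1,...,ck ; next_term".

-1,0,-3 ; 15

  a_3 = -1·3 + 0·1 + -3·-1 = 0
  a_4 = -1·0 + 0·3 + -3·1 = -3
  a_5 = -1·-3 + 0·0 + -3·3 = -6
  a_6 = -1·-6 + 0·-3 + -3·0 = 6
  a_7 = -1·6 + 0·-6 + -3·-3 = 3
  a_8 = -1·3 + 0·6 + -3·-6 = 15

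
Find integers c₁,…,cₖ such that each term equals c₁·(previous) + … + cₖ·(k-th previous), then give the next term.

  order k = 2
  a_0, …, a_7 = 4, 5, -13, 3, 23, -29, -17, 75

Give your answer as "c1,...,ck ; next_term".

-1,-2 ; -41

  a_2 = -1·5 + -2·4 = -13
  a_3 = -1·-13 + -2·5 = 3
  a_4 = -1·3 + -2·-13 = 23
  a_5 = -1·23 + -2·3 = -29
  a_6 = -1·-29 + -2·23 = -17
  a_7 = -1·-17 + -2·-29 = 75
  a_8 = -1·75 + -2·-17 = -41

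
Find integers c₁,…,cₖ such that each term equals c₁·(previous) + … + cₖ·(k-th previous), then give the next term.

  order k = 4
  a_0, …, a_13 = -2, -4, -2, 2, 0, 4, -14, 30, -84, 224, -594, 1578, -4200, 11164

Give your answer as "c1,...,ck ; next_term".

-1,3,-3,2 ; -29686

  a_4 = -1·2 + 3·-2 + -3·-4 + 2·-2 = 0
  a_5 = -1·0 + 3·2 + -3·-2 + 2·-4 = 4
  a_6 = -1·4 + 3·0 + -3·2 + 2·-2 = -14
  a_7 = -1·-14 + 3·4 + -3·0 + 2·2 = 30
  a_8 = -1·30 + 3·-14 + -3·4 + 2·0 = -84
  a_9 = -1·-84 + 3·30 + -3·-14 + 2·4 = 224
  a_10 = -1·224 + 3·-84 + -3·30 + 2·-14 = -594
  a_11 = -1·-594 + 3·224 + -3·-84 + 2·30 = 1578
  a_12 = -1·1578 + 3·-594 + -3·224 + 2·-84 = -4200
  a_13 = -1·-4200 + 3·1578 + -3·-594 + 2·224 = 11164
  a_14 = -1·11164 + 3·-4200 + -3·1578 + 2·-594 = -29686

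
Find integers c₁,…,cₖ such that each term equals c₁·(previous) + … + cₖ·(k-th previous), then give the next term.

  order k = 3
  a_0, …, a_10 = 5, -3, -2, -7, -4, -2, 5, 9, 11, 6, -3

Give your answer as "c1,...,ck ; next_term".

  a_3 = 1·-2 + 0·-3 + -1·5 = -7
  a_4 = 1·-7 + 0·-2 + -1·-3 = -4
  a_5 = 1·-4 + 0·-7 + -1·-2 = -2
  a_6 = 1·-2 + 0·-4 + -1·-7 = 5
  a_7 = 1·5 + 0·-2 + -1·-4 = 9
  a_8 = 1·9 + 0·5 + -1·-2 = 11
  a_9 = 1·11 + 0·9 + -1·5 = 6
  a_10 = 1·6 + 0·11 + -1·9 = -3
  a_11 = 1·-3 + 0·6 + -1·11 = -14

1,0,-1 ; -14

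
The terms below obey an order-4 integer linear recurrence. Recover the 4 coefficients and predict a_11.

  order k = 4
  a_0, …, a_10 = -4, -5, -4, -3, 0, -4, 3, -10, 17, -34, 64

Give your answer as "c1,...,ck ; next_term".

-1,1,-1,1 ; -125

  a_4 = -1·-3 + 1·-4 + -1·-5 + 1·-4 = 0
  a_5 = -1·0 + 1·-3 + -1·-4 + 1·-5 = -4
  a_6 = -1·-4 + 1·0 + -1·-3 + 1·-4 = 3
  a_7 = -1·3 + 1·-4 + -1·0 + 1·-3 = -10
  a_8 = -1·-10 + 1·3 + -1·-4 + 1·0 = 17
  a_9 = -1·17 + 1·-10 + -1·3 + 1·-4 = -34
  a_10 = -1·-34 + 1·17 + -1·-10 + 1·3 = 64
  a_11 = -1·64 + 1·-34 + -1·17 + 1·-10 = -125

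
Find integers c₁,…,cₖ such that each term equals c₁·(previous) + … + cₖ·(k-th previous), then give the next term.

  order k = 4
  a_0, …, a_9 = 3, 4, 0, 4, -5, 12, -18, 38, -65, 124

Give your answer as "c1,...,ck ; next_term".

  a_4 = 0·4 + 2·0 + -2·4 + 1·3 = -5
  a_5 = 0·-5 + 2·4 + -2·0 + 1·4 = 12
  a_6 = 0·12 + 2·-5 + -2·4 + 1·0 = -18
  a_7 = 0·-18 + 2·12 + -2·-5 + 1·4 = 38
  a_8 = 0·38 + 2·-18 + -2·12 + 1·-5 = -65
  a_9 = 0·-65 + 2·38 + -2·-18 + 1·12 = 124
  a_10 = 0·124 + 2·-65 + -2·38 + 1·-18 = -224

0,2,-2,1 ; -224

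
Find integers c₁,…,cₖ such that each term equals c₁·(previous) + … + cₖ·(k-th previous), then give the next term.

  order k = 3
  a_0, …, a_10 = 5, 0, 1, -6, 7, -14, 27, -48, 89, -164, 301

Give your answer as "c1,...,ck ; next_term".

  a_3 = -1·1 + 1·0 + -1·5 = -6
  a_4 = -1·-6 + 1·1 + -1·0 = 7
  a_5 = -1·7 + 1·-6 + -1·1 = -14
  a_6 = -1·-14 + 1·7 + -1·-6 = 27
  a_7 = -1·27 + 1·-14 + -1·7 = -48
  a_8 = -1·-48 + 1·27 + -1·-14 = 89
  a_9 = -1·89 + 1·-48 + -1·27 = -164
  a_10 = -1·-164 + 1·89 + -1·-48 = 301
  a_11 = -1·301 + 1·-164 + -1·89 = -554

-1,1,-1 ; -554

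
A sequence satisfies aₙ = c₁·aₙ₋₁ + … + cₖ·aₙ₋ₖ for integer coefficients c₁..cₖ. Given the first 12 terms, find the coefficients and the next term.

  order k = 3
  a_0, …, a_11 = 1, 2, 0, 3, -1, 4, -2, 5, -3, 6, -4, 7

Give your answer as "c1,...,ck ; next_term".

  a_3 = -1·0 + 1·2 + 1·1 = 3
  a_4 = -1·3 + 1·0 + 1·2 = -1
  a_5 = -1·-1 + 1·3 + 1·0 = 4
  a_6 = -1·4 + 1·-1 + 1·3 = -2
  a_7 = -1·-2 + 1·4 + 1·-1 = 5
  a_8 = -1·5 + 1·-2 + 1·4 = -3
  a_9 = -1·-3 + 1·5 + 1·-2 = 6
  a_10 = -1·6 + 1·-3 + 1·5 = -4
  a_11 = -1·-4 + 1·6 + 1·-3 = 7
  a_12 = -1·7 + 1·-4 + 1·6 = -5

-1,1,1 ; -5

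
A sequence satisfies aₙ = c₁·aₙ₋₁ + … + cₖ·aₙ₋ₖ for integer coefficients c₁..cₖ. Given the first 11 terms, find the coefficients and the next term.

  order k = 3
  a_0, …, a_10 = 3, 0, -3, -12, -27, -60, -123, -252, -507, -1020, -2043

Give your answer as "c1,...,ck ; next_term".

2,1,-2 ; -4092

  a_3 = 2·-3 + 1·0 + -2·3 = -12
  a_4 = 2·-12 + 1·-3 + -2·0 = -27
  a_5 = 2·-27 + 1·-12 + -2·-3 = -60
  a_6 = 2·-60 + 1·-27 + -2·-12 = -123
  a_7 = 2·-123 + 1·-60 + -2·-27 = -252
  a_8 = 2·-252 + 1·-123 + -2·-60 = -507
  a_9 = 2·-507 + 1·-252 + -2·-123 = -1020
  a_10 = 2·-1020 + 1·-507 + -2·-252 = -2043
  a_11 = 2·-2043 + 1·-1020 + -2·-507 = -4092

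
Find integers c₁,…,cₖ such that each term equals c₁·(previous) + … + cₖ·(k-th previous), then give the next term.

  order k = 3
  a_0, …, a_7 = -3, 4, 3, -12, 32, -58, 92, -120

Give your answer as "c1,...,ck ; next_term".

-2,0,2 ; 124

  a_3 = -2·3 + 0·4 + 2·-3 = -12
  a_4 = -2·-12 + 0·3 + 2·4 = 32
  a_5 = -2·32 + 0·-12 + 2·3 = -58
  a_6 = -2·-58 + 0·32 + 2·-12 = 92
  a_7 = -2·92 + 0·-58 + 2·32 = -120
  a_8 = -2·-120 + 0·92 + 2·-58 = 124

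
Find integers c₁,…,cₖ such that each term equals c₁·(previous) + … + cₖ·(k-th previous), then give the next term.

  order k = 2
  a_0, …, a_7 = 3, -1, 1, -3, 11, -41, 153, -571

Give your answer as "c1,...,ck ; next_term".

-4,-1 ; 2131

  a_2 = -4·-1 + -1·3 = 1
  a_3 = -4·1 + -1·-1 = -3
  a_4 = -4·-3 + -1·1 = 11
  a_5 = -4·11 + -1·-3 = -41
  a_6 = -4·-41 + -1·11 = 153
  a_7 = -4·153 + -1·-41 = -571
  a_8 = -4·-571 + -1·153 = 2131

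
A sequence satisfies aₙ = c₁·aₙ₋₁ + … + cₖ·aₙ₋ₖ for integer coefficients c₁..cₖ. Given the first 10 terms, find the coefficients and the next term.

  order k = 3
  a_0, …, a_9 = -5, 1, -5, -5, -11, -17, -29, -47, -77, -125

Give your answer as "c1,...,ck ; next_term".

  a_3 = 2·-5 + 0·1 + -1·-5 = -5
  a_4 = 2·-5 + 0·-5 + -1·1 = -11
  a_5 = 2·-11 + 0·-5 + -1·-5 = -17
  a_6 = 2·-17 + 0·-11 + -1·-5 = -29
  a_7 = 2·-29 + 0·-17 + -1·-11 = -47
  a_8 = 2·-47 + 0·-29 + -1·-17 = -77
  a_9 = 2·-77 + 0·-47 + -1·-29 = -125
  a_10 = 2·-125 + 0·-77 + -1·-47 = -203

2,0,-1 ; -203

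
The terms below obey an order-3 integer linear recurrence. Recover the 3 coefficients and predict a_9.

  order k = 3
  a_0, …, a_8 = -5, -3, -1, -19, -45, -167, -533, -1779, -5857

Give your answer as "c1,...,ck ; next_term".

  a_3 = 2·-1 + 4·-3 + 1·-5 = -19
  a_4 = 2·-19 + 4·-1 + 1·-3 = -45
  a_5 = 2·-45 + 4·-19 + 1·-1 = -167
  a_6 = 2·-167 + 4·-45 + 1·-19 = -533
  a_7 = 2·-533 + 4·-167 + 1·-45 = -1779
  a_8 = 2·-1779 + 4·-533 + 1·-167 = -5857
  a_9 = 2·-5857 + 4·-1779 + 1·-533 = -19363

2,4,1 ; -19363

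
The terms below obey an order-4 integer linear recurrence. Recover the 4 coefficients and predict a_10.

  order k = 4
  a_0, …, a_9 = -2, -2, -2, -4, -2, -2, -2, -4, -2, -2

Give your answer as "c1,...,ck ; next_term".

  a_4 = 0·-4 + 0·-2 + 0·-2 + 1·-2 = -2
  a_5 = 0·-2 + 0·-4 + 0·-2 + 1·-2 = -2
  a_6 = 0·-2 + 0·-2 + 0·-4 + 1·-2 = -2
  a_7 = 0·-2 + 0·-2 + 0·-2 + 1·-4 = -4
  a_8 = 0·-4 + 0·-2 + 0·-2 + 1·-2 = -2
  a_9 = 0·-2 + 0·-4 + 0·-2 + 1·-2 = -2
  a_10 = 0·-2 + 0·-2 + 0·-4 + 1·-2 = -2

0,0,0,1 ; -2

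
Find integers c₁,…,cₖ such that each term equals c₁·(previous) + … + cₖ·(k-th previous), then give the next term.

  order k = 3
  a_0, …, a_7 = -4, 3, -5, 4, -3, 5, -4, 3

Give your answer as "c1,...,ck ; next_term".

0,0,-1 ; -5

  a_3 = 0·-5 + 0·3 + -1·-4 = 4
  a_4 = 0·4 + 0·-5 + -1·3 = -3
  a_5 = 0·-3 + 0·4 + -1·-5 = 5
  a_6 = 0·5 + 0·-3 + -1·4 = -4
  a_7 = 0·-4 + 0·5 + -1·-3 = 3
  a_8 = 0·3 + 0·-4 + -1·5 = -5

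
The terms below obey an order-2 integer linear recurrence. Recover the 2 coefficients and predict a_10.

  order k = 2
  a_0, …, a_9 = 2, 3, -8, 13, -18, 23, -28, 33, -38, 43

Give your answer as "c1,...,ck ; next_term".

  a_2 = -2·3 + -1·2 = -8
  a_3 = -2·-8 + -1·3 = 13
  a_4 = -2·13 + -1·-8 = -18
  a_5 = -2·-18 + -1·13 = 23
  a_6 = -2·23 + -1·-18 = -28
  a_7 = -2·-28 + -1·23 = 33
  a_8 = -2·33 + -1·-28 = -38
  a_9 = -2·-38 + -1·33 = 43
  a_10 = -2·43 + -1·-38 = -48

-2,-1 ; -48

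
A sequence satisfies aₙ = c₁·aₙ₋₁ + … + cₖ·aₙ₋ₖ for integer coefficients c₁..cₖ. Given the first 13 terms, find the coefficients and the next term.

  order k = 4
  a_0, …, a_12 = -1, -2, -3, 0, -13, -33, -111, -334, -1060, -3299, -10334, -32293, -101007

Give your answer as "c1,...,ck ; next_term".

2,3,1,2 ; -315825

  a_4 = 2·0 + 3·-3 + 1·-2 + 2·-1 = -13
  a_5 = 2·-13 + 3·0 + 1·-3 + 2·-2 = -33
  a_6 = 2·-33 + 3·-13 + 1·0 + 2·-3 = -111
  a_7 = 2·-111 + 3·-33 + 1·-13 + 2·0 = -334
  a_8 = 2·-334 + 3·-111 + 1·-33 + 2·-13 = -1060
  a_9 = 2·-1060 + 3·-334 + 1·-111 + 2·-33 = -3299
  a_10 = 2·-3299 + 3·-1060 + 1·-334 + 2·-111 = -10334
  a_11 = 2·-10334 + 3·-3299 + 1·-1060 + 2·-334 = -32293
  a_12 = 2·-32293 + 3·-10334 + 1·-3299 + 2·-1060 = -101007
  a_13 = 2·-101007 + 3·-32293 + 1·-10334 + 2·-3299 = -315825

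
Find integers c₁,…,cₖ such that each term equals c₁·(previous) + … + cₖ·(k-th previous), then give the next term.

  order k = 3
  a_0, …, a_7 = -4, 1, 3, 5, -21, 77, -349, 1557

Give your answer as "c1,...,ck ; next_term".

  a_3 = -4·3 + 1·1 + -4·-4 = 5
  a_4 = -4·5 + 1·3 + -4·1 = -21
  a_5 = -4·-21 + 1·5 + -4·3 = 77
  a_6 = -4·77 + 1·-21 + -4·5 = -349
  a_7 = -4·-349 + 1·77 + -4·-21 = 1557
  a_8 = -4·1557 + 1·-349 + -4·77 = -6885

-4,1,-4 ; -6885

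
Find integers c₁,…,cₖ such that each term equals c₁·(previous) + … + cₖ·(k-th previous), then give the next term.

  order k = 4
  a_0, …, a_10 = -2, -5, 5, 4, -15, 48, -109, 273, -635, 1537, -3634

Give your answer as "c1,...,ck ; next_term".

  a_4 = -2·4 + 2·5 + 3·-5 + 1·-2 = -15
  a_5 = -2·-15 + 2·4 + 3·5 + 1·-5 = 48
  a_6 = -2·48 + 2·-15 + 3·4 + 1·5 = -109
  a_7 = -2·-109 + 2·48 + 3·-15 + 1·4 = 273
  a_8 = -2·273 + 2·-109 + 3·48 + 1·-15 = -635
  a_9 = -2·-635 + 2·273 + 3·-109 + 1·48 = 1537
  a_10 = -2·1537 + 2·-635 + 3·273 + 1·-109 = -3634
  a_11 = -2·-3634 + 2·1537 + 3·-635 + 1·273 = 8710

-2,2,3,1 ; 8710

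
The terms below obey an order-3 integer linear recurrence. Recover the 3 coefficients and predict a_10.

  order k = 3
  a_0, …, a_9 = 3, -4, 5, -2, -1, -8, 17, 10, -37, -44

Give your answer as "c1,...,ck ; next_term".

  a_3 = -1·5 + -3·-4 + -3·3 = -2
  a_4 = -1·-2 + -3·5 + -3·-4 = -1
  a_5 = -1·-1 + -3·-2 + -3·5 = -8
  a_6 = -1·-8 + -3·-1 + -3·-2 = 17
  a_7 = -1·17 + -3·-8 + -3·-1 = 10
  a_8 = -1·10 + -3·17 + -3·-8 = -37
  a_9 = -1·-37 + -3·10 + -3·17 = -44
  a_10 = -1·-44 + -3·-37 + -3·10 = 125

-1,-3,-3 ; 125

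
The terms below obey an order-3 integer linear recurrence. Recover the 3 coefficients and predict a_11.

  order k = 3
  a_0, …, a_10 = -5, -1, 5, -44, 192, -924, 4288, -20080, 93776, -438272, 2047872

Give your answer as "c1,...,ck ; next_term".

  a_3 = -4·5 + 4·-1 + 4·-5 = -44
  a_4 = -4·-44 + 4·5 + 4·-1 = 192
  a_5 = -4·192 + 4·-44 + 4·5 = -924
  a_6 = -4·-924 + 4·192 + 4·-44 = 4288
  a_7 = -4·4288 + 4·-924 + 4·192 = -20080
  a_8 = -4·-20080 + 4·4288 + 4·-924 = 93776
  a_9 = -4·93776 + 4·-20080 + 4·4288 = -438272
  a_10 = -4·-438272 + 4·93776 + 4·-20080 = 2047872
  a_11 = -4·2047872 + 4·-438272 + 4·93776 = -9569472

-4,4,4 ; -9569472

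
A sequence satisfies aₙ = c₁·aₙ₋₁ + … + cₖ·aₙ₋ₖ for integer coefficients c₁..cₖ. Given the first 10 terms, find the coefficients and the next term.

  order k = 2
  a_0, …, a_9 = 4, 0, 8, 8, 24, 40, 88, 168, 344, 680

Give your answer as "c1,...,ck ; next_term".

1,2 ; 1368

  a_2 = 1·0 + 2·4 = 8
  a_3 = 1·8 + 2·0 = 8
  a_4 = 1·8 + 2·8 = 24
  a_5 = 1·24 + 2·8 = 40
  a_6 = 1·40 + 2·24 = 88
  a_7 = 1·88 + 2·40 = 168
  a_8 = 1·168 + 2·88 = 344
  a_9 = 1·344 + 2·168 = 680
  a_10 = 1·680 + 2·344 = 1368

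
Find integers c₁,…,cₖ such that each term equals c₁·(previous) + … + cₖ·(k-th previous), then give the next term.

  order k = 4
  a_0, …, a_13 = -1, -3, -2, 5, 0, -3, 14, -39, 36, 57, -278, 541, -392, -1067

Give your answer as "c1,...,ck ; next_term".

  a_4 = -2·5 + -3·-2 + 0·-3 + -4·-1 = 0
  a_5 = -2·0 + -3·5 + 0·-2 + -4·-3 = -3
  a_6 = -2·-3 + -3·0 + 0·5 + -4·-2 = 14
  a_7 = -2·14 + -3·-3 + 0·0 + -4·5 = -39
  a_8 = -2·-39 + -3·14 + 0·-3 + -4·0 = 36
  a_9 = -2·36 + -3·-39 + 0·14 + -4·-3 = 57
  a_10 = -2·57 + -3·36 + 0·-39 + -4·14 = -278
  a_11 = -2·-278 + -3·57 + 0·36 + -4·-39 = 541
  a_12 = -2·541 + -3·-278 + 0·57 + -4·36 = -392
  a_13 = -2·-392 + -3·541 + 0·-278 + -4·57 = -1067
  a_14 = -2·-1067 + -3·-392 + 0·541 + -4·-278 = 4422

-2,-3,0,-4 ; 4422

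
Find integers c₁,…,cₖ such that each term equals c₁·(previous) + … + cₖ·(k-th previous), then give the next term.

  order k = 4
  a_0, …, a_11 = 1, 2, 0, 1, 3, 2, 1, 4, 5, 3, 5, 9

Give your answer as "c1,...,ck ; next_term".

  a_4 = 0·1 + 0·0 + 1·2 + 1·1 = 3
  a_5 = 0·3 + 0·1 + 1·0 + 1·2 = 2
  a_6 = 0·2 + 0·3 + 1·1 + 1·0 = 1
  a_7 = 0·1 + 0·2 + 1·3 + 1·1 = 4
  a_8 = 0·4 + 0·1 + 1·2 + 1·3 = 5
  a_9 = 0·5 + 0·4 + 1·1 + 1·2 = 3
  a_10 = 0·3 + 0·5 + 1·4 + 1·1 = 5
  a_11 = 0·5 + 0·3 + 1·5 + 1·4 = 9
  a_12 = 0·9 + 0·5 + 1·3 + 1·5 = 8

0,0,1,1 ; 8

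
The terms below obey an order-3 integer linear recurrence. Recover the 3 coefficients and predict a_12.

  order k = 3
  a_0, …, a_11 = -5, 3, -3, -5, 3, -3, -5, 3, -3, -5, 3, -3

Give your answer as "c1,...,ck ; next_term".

0,0,1 ; -5

  a_3 = 0·-3 + 0·3 + 1·-5 = -5
  a_4 = 0·-5 + 0·-3 + 1·3 = 3
  a_5 = 0·3 + 0·-5 + 1·-3 = -3
  a_6 = 0·-3 + 0·3 + 1·-5 = -5
  a_7 = 0·-5 + 0·-3 + 1·3 = 3
  a_8 = 0·3 + 0·-5 + 1·-3 = -3
  a_9 = 0·-3 + 0·3 + 1·-5 = -5
  a_10 = 0·-5 + 0·-3 + 1·3 = 3
  a_11 = 0·3 + 0·-5 + 1·-3 = -3
  a_12 = 0·-3 + 0·3 + 1·-5 = -5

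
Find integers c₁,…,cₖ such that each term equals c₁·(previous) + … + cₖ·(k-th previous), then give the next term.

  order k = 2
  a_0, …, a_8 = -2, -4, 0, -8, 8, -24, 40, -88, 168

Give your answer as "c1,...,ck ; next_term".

-1,2 ; -344

  a_2 = -1·-4 + 2·-2 = 0
  a_3 = -1·0 + 2·-4 = -8
  a_4 = -1·-8 + 2·0 = 8
  a_5 = -1·8 + 2·-8 = -24
  a_6 = -1·-24 + 2·8 = 40
  a_7 = -1·40 + 2·-24 = -88
  a_8 = -1·-88 + 2·40 = 168
  a_9 = -1·168 + 2·-88 = -344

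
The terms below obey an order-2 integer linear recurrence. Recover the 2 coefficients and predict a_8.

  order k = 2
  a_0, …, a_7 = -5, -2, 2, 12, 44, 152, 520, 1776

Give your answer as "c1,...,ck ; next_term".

  a_2 = 4·-2 + -2·-5 = 2
  a_3 = 4·2 + -2·-2 = 12
  a_4 = 4·12 + -2·2 = 44
  a_5 = 4·44 + -2·12 = 152
  a_6 = 4·152 + -2·44 = 520
  a_7 = 4·520 + -2·152 = 1776
  a_8 = 4·1776 + -2·520 = 6064

4,-2 ; 6064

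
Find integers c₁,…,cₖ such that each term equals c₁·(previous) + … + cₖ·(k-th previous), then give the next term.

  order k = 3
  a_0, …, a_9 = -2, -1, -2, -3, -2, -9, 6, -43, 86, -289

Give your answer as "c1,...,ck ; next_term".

  a_3 = -2·-2 + 3·-1 + 2·-2 = -3
  a_4 = -2·-3 + 3·-2 + 2·-1 = -2
  a_5 = -2·-2 + 3·-3 + 2·-2 = -9
  a_6 = -2·-9 + 3·-2 + 2·-3 = 6
  a_7 = -2·6 + 3·-9 + 2·-2 = -43
  a_8 = -2·-43 + 3·6 + 2·-9 = 86
  a_9 = -2·86 + 3·-43 + 2·6 = -289
  a_10 = -2·-289 + 3·86 + 2·-43 = 750

-2,3,2 ; 750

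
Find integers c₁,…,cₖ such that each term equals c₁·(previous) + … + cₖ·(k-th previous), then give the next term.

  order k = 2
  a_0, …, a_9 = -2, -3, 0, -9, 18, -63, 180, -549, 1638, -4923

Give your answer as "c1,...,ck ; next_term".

-2,3 ; 14760

  a_2 = -2·-3 + 3·-2 = 0
  a_3 = -2·0 + 3·-3 = -9
  a_4 = -2·-9 + 3·0 = 18
  a_5 = -2·18 + 3·-9 = -63
  a_6 = -2·-63 + 3·18 = 180
  a_7 = -2·180 + 3·-63 = -549
  a_8 = -2·-549 + 3·180 = 1638
  a_9 = -2·1638 + 3·-549 = -4923
  a_10 = -2·-4923 + 3·1638 = 14760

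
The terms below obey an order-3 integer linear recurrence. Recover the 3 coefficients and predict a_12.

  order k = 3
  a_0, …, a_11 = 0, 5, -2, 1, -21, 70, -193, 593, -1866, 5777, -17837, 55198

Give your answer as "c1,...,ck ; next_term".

  a_3 = -3·-2 + -1·5 + -4·0 = 1
  a_4 = -3·1 + -1·-2 + -4·5 = -21
  a_5 = -3·-21 + -1·1 + -4·-2 = 70
  a_6 = -3·70 + -1·-21 + -4·1 = -193
  a_7 = -3·-193 + -1·70 + -4·-21 = 593
  a_8 = -3·593 + -1·-193 + -4·70 = -1866
  a_9 = -3·-1866 + -1·593 + -4·-193 = 5777
  a_10 = -3·5777 + -1·-1866 + -4·593 = -17837
  a_11 = -3·-17837 + -1·5777 + -4·-1866 = 55198
  a_12 = -3·55198 + -1·-17837 + -4·5777 = -170865

-3,-1,-4 ; -170865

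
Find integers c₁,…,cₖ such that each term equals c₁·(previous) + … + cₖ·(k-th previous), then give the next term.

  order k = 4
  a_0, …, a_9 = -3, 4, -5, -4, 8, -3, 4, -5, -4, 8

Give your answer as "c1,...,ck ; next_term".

  a_4 = -1·-4 + -1·-5 + -1·4 + -1·-3 = 8
  a_5 = -1·8 + -1·-4 + -1·-5 + -1·4 = -3
  a_6 = -1·-3 + -1·8 + -1·-4 + -1·-5 = 4
  a_7 = -1·4 + -1·-3 + -1·8 + -1·-4 = -5
  a_8 = -1·-5 + -1·4 + -1·-3 + -1·8 = -4
  a_9 = -1·-4 + -1·-5 + -1·4 + -1·-3 = 8
  a_10 = -1·8 + -1·-4 + -1·-5 + -1·4 = -3

-1,-1,-1,-1 ; -3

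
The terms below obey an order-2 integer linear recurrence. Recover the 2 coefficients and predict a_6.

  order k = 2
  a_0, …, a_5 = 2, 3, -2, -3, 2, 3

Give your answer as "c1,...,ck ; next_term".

0,-1 ; -2

  a_2 = 0·3 + -1·2 = -2
  a_3 = 0·-2 + -1·3 = -3
  a_4 = 0·-3 + -1·-2 = 2
  a_5 = 0·2 + -1·-3 = 3
  a_6 = 0·3 + -1·2 = -2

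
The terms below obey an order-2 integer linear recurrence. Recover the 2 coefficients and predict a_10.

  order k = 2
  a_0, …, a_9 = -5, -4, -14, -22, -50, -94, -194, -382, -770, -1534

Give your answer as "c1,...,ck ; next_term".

1,2 ; -3074

  a_2 = 1·-4 + 2·-5 = -14
  a_3 = 1·-14 + 2·-4 = -22
  a_4 = 1·-22 + 2·-14 = -50
  a_5 = 1·-50 + 2·-22 = -94
  a_6 = 1·-94 + 2·-50 = -194
  a_7 = 1·-194 + 2·-94 = -382
  a_8 = 1·-382 + 2·-194 = -770
  a_9 = 1·-770 + 2·-382 = -1534
  a_10 = 1·-1534 + 2·-770 = -3074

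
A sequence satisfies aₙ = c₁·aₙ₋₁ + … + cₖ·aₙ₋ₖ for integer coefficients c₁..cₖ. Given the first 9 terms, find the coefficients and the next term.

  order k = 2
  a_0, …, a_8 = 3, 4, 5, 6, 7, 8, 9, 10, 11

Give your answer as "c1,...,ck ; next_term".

2,-1 ; 12

  a_2 = 2·4 + -1·3 = 5
  a_3 = 2·5 + -1·4 = 6
  a_4 = 2·6 + -1·5 = 7
  a_5 = 2·7 + -1·6 = 8
  a_6 = 2·8 + -1·7 = 9
  a_7 = 2·9 + -1·8 = 10
  a_8 = 2·10 + -1·9 = 11
  a_9 = 2·11 + -1·10 = 12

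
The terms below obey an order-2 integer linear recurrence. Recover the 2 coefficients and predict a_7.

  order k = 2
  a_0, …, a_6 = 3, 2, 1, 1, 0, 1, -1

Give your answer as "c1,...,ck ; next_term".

  a_2 = -1·2 + 1·3 = 1
  a_3 = -1·1 + 1·2 = 1
  a_4 = -1·1 + 1·1 = 0
  a_5 = -1·0 + 1·1 = 1
  a_6 = -1·1 + 1·0 = -1
  a_7 = -1·-1 + 1·1 = 2

-1,1 ; 2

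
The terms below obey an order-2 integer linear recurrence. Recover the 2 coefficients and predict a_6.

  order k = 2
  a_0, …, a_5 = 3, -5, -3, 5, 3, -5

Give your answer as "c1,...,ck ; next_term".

0,-1 ; -3

  a_2 = 0·-5 + -1·3 = -3
  a_3 = 0·-3 + -1·-5 = 5
  a_4 = 0·5 + -1·-3 = 3
  a_5 = 0·3 + -1·5 = -5
  a_6 = 0·-5 + -1·3 = -3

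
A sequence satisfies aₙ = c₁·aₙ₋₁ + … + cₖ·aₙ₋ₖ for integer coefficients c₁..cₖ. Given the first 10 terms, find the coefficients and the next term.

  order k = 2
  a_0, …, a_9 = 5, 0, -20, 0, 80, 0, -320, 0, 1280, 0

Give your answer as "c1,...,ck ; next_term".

0,-4 ; -5120

  a_2 = 0·0 + -4·5 = -20
  a_3 = 0·-20 + -4·0 = 0
  a_4 = 0·0 + -4·-20 = 80
  a_5 = 0·80 + -4·0 = 0
  a_6 = 0·0 + -4·80 = -320
  a_7 = 0·-320 + -4·0 = 0
  a_8 = 0·0 + -4·-320 = 1280
  a_9 = 0·1280 + -4·0 = 0
  a_10 = 0·0 + -4·1280 = -5120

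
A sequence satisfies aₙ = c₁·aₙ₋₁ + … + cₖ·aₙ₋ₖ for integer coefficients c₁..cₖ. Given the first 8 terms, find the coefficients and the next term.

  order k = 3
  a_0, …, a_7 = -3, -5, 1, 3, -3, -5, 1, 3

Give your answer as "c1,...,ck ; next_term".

1,-1,1 ; -3

  a_3 = 1·1 + -1·-5 + 1·-3 = 3
  a_4 = 1·3 + -1·1 + 1·-5 = -3
  a_5 = 1·-3 + -1·3 + 1·1 = -5
  a_6 = 1·-5 + -1·-3 + 1·3 = 1
  a_7 = 1·1 + -1·-5 + 1·-3 = 3
  a_8 = 1·3 + -1·1 + 1·-5 = -3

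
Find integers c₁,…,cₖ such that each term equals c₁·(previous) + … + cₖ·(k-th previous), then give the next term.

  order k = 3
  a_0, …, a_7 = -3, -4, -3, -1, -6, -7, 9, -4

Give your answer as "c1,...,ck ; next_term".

0,-2,3 ; -39

  a_3 = 0·-3 + -2·-4 + 3·-3 = -1
  a_4 = 0·-1 + -2·-3 + 3·-4 = -6
  a_5 = 0·-6 + -2·-1 + 3·-3 = -7
  a_6 = 0·-7 + -2·-6 + 3·-1 = 9
  a_7 = 0·9 + -2·-7 + 3·-6 = -4
  a_8 = 0·-4 + -2·9 + 3·-7 = -39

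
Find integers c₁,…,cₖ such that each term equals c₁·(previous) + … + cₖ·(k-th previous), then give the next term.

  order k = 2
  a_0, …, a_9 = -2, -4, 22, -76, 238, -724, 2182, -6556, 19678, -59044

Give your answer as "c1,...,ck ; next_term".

  a_2 = -4·-4 + -3·-2 = 22
  a_3 = -4·22 + -3·-4 = -76
  a_4 = -4·-76 + -3·22 = 238
  a_5 = -4·238 + -3·-76 = -724
  a_6 = -4·-724 + -3·238 = 2182
  a_7 = -4·2182 + -3·-724 = -6556
  a_8 = -4·-6556 + -3·2182 = 19678
  a_9 = -4·19678 + -3·-6556 = -59044
  a_10 = -4·-59044 + -3·19678 = 177142

-4,-3 ; 177142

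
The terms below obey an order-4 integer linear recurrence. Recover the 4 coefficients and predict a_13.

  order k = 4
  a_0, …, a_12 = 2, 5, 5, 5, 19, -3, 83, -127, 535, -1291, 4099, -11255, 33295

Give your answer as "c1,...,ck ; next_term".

  a_4 = -2·5 + 3·5 + 2·5 + 2·2 = 19
  a_5 = -2·19 + 3·5 + 2·5 + 2·5 = -3
  a_6 = -2·-3 + 3·19 + 2·5 + 2·5 = 83
  a_7 = -2·83 + 3·-3 + 2·19 + 2·5 = -127
  a_8 = -2·-127 + 3·83 + 2·-3 + 2·19 = 535
  a_9 = -2·535 + 3·-127 + 2·83 + 2·-3 = -1291
  a_10 = -2·-1291 + 3·535 + 2·-127 + 2·83 = 4099
  a_11 = -2·4099 + 3·-1291 + 2·535 + 2·-127 = -11255
  a_12 = -2·-11255 + 3·4099 + 2·-1291 + 2·535 = 33295
  a_13 = -2·33295 + 3·-11255 + 2·4099 + 2·-1291 = -94739

-2,3,2,2 ; -94739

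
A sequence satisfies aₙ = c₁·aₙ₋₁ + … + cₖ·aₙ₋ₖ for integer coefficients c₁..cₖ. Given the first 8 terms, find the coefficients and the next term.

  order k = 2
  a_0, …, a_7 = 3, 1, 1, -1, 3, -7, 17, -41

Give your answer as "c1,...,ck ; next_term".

-2,1 ; 99

  a_2 = -2·1 + 1·3 = 1
  a_3 = -2·1 + 1·1 = -1
  a_4 = -2·-1 + 1·1 = 3
  a_5 = -2·3 + 1·-1 = -7
  a_6 = -2·-7 + 1·3 = 17
  a_7 = -2·17 + 1·-7 = -41
  a_8 = -2·-41 + 1·17 = 99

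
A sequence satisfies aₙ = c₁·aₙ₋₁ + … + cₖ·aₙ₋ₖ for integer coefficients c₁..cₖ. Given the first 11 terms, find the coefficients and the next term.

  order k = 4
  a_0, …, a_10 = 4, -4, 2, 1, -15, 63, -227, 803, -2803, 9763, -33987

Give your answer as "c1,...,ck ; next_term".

  a_4 = -3·1 + 2·2 + 0·-4 + -4·4 = -15
  a_5 = -3·-15 + 2·1 + 0·2 + -4·-4 = 63
  a_6 = -3·63 + 2·-15 + 0·1 + -4·2 = -227
  a_7 = -3·-227 + 2·63 + 0·-15 + -4·1 = 803
  a_8 = -3·803 + 2·-227 + 0·63 + -4·-15 = -2803
  a_9 = -3·-2803 + 2·803 + 0·-227 + -4·63 = 9763
  a_10 = -3·9763 + 2·-2803 + 0·803 + -4·-227 = -33987
  a_11 = -3·-33987 + 2·9763 + 0·-2803 + -4·803 = 118275

-3,2,0,-4 ; 118275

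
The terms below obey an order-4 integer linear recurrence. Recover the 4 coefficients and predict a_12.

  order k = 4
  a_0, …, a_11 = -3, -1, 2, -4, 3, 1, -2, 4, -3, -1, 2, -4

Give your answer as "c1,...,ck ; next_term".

0,0,0,-1 ; 3

  a_4 = 0·-4 + 0·2 + 0·-1 + -1·-3 = 3
  a_5 = 0·3 + 0·-4 + 0·2 + -1·-1 = 1
  a_6 = 0·1 + 0·3 + 0·-4 + -1·2 = -2
  a_7 = 0·-2 + 0·1 + 0·3 + -1·-4 = 4
  a_8 = 0·4 + 0·-2 + 0·1 + -1·3 = -3
  a_9 = 0·-3 + 0·4 + 0·-2 + -1·1 = -1
  a_10 = 0·-1 + 0·-3 + 0·4 + -1·-2 = 2
  a_11 = 0·2 + 0·-1 + 0·-3 + -1·4 = -4
  a_12 = 0·-4 + 0·2 + 0·-1 + -1·-3 = 3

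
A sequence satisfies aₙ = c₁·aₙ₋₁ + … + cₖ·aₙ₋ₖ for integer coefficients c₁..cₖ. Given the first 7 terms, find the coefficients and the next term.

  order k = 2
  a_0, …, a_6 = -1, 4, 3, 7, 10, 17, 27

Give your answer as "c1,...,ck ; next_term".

1,1 ; 44

  a_2 = 1·4 + 1·-1 = 3
  a_3 = 1·3 + 1·4 = 7
  a_4 = 1·7 + 1·3 = 10
  a_5 = 1·10 + 1·7 = 17
  a_6 = 1·17 + 1·10 = 27
  a_7 = 1·27 + 1·17 = 44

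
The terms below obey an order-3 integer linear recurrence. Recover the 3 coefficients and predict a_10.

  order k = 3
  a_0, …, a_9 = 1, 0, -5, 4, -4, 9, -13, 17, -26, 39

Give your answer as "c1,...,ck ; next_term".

-1,0,-1 ; -56

  a_3 = -1·-5 + 0·0 + -1·1 = 4
  a_4 = -1·4 + 0·-5 + -1·0 = -4
  a_5 = -1·-4 + 0·4 + -1·-5 = 9
  a_6 = -1·9 + 0·-4 + -1·4 = -13
  a_7 = -1·-13 + 0·9 + -1·-4 = 17
  a_8 = -1·17 + 0·-13 + -1·9 = -26
  a_9 = -1·-26 + 0·17 + -1·-13 = 39
  a_10 = -1·39 + 0·-26 + -1·17 = -56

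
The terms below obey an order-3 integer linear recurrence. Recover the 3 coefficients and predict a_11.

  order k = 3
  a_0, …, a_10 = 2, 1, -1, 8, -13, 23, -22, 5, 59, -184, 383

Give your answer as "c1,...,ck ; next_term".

-2,0,3 ; -589

  a_3 = -2·-1 + 0·1 + 3·2 = 8
  a_4 = -2·8 + 0·-1 + 3·1 = -13
  a_5 = -2·-13 + 0·8 + 3·-1 = 23
  a_6 = -2·23 + 0·-13 + 3·8 = -22
  a_7 = -2·-22 + 0·23 + 3·-13 = 5
  a_8 = -2·5 + 0·-22 + 3·23 = 59
  a_9 = -2·59 + 0·5 + 3·-22 = -184
  a_10 = -2·-184 + 0·59 + 3·5 = 383
  a_11 = -2·383 + 0·-184 + 3·59 = -589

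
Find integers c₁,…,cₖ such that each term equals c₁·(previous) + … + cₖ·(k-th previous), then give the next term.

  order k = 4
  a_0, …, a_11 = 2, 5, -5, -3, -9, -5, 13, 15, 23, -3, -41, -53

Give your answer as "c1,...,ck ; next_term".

0,0,-1,-2 ; -43

  a_4 = 0·-3 + 0·-5 + -1·5 + -2·2 = -9
  a_5 = 0·-9 + 0·-3 + -1·-5 + -2·5 = -5
  a_6 = 0·-5 + 0·-9 + -1·-3 + -2·-5 = 13
  a_7 = 0·13 + 0·-5 + -1·-9 + -2·-3 = 15
  a_8 = 0·15 + 0·13 + -1·-5 + -2·-9 = 23
  a_9 = 0·23 + 0·15 + -1·13 + -2·-5 = -3
  a_10 = 0·-3 + 0·23 + -1·15 + -2·13 = -41
  a_11 = 0·-41 + 0·-3 + -1·23 + -2·15 = -53
  a_12 = 0·-53 + 0·-41 + -1·-3 + -2·23 = -43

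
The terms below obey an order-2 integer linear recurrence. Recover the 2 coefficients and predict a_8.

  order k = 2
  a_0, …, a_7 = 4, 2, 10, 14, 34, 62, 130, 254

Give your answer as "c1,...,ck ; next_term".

  a_2 = 1·2 + 2·4 = 10
  a_3 = 1·10 + 2·2 = 14
  a_4 = 1·14 + 2·10 = 34
  a_5 = 1·34 + 2·14 = 62
  a_6 = 1·62 + 2·34 = 130
  a_7 = 1·130 + 2·62 = 254
  a_8 = 1·254 + 2·130 = 514

1,2 ; 514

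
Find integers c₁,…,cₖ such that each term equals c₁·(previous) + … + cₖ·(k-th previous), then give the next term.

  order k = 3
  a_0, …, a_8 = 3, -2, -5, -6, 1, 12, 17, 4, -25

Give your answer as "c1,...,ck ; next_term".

1,-1,-1 ; -46

  a_3 = 1·-5 + -1·-2 + -1·3 = -6
  a_4 = 1·-6 + -1·-5 + -1·-2 = 1
  a_5 = 1·1 + -1·-6 + -1·-5 = 12
  a_6 = 1·12 + -1·1 + -1·-6 = 17
  a_7 = 1·17 + -1·12 + -1·1 = 4
  a_8 = 1·4 + -1·17 + -1·12 = -25
  a_9 = 1·-25 + -1·4 + -1·17 = -46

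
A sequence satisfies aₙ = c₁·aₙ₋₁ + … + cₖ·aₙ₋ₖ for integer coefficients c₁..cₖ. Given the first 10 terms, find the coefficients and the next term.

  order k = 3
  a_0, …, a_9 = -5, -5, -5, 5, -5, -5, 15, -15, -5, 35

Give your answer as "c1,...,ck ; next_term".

  a_3 = -1·-5 + -1·-5 + 1·-5 = 5
  a_4 = -1·5 + -1·-5 + 1·-5 = -5
  a_5 = -1·-5 + -1·5 + 1·-5 = -5
  a_6 = -1·-5 + -1·-5 + 1·5 = 15
  a_7 = -1·15 + -1·-5 + 1·-5 = -15
  a_8 = -1·-15 + -1·15 + 1·-5 = -5
  a_9 = -1·-5 + -1·-15 + 1·15 = 35
  a_10 = -1·35 + -1·-5 + 1·-15 = -45

-1,-1,1 ; -45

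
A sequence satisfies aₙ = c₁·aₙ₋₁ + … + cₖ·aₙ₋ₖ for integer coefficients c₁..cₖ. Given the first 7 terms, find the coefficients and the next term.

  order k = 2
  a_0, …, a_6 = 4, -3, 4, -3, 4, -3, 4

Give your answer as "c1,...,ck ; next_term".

0,1 ; -3

  a_2 = 0·-3 + 1·4 = 4
  a_3 = 0·4 + 1·-3 = -3
  a_4 = 0·-3 + 1·4 = 4
  a_5 = 0·4 + 1·-3 = -3
  a_6 = 0·-3 + 1·4 = 4
  a_7 = 0·4 + 1·-3 = -3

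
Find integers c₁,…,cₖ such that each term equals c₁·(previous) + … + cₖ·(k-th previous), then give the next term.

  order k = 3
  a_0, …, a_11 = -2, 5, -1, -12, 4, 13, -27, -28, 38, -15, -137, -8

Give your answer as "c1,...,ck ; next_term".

  a_3 = 1·-1 + -1·5 + 3·-2 = -12
  a_4 = 1·-12 + -1·-1 + 3·5 = 4
  a_5 = 1·4 + -1·-12 + 3·-1 = 13
  a_6 = 1·13 + -1·4 + 3·-12 = -27
  a_7 = 1·-27 + -1·13 + 3·4 = -28
  a_8 = 1·-28 + -1·-27 + 3·13 = 38
  a_9 = 1·38 + -1·-28 + 3·-27 = -15
  a_10 = 1·-15 + -1·38 + 3·-28 = -137
  a_11 = 1·-137 + -1·-15 + 3·38 = -8
  a_12 = 1·-8 + -1·-137 + 3·-15 = 84

1,-1,3 ; 84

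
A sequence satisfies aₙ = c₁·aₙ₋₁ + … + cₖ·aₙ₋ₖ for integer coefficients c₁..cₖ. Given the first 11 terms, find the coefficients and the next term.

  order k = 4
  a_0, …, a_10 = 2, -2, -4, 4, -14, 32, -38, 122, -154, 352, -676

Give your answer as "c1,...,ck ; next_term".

0,3,-3,-4 ; 1030

  a_4 = 0·4 + 3·-4 + -3·-2 + -4·2 = -14
  a_5 = 0·-14 + 3·4 + -3·-4 + -4·-2 = 32
  a_6 = 0·32 + 3·-14 + -3·4 + -4·-4 = -38
  a_7 = 0·-38 + 3·32 + -3·-14 + -4·4 = 122
  a_8 = 0·122 + 3·-38 + -3·32 + -4·-14 = -154
  a_9 = 0·-154 + 3·122 + -3·-38 + -4·32 = 352
  a_10 = 0·352 + 3·-154 + -3·122 + -4·-38 = -676
  a_11 = 0·-676 + 3·352 + -3·-154 + -4·122 = 1030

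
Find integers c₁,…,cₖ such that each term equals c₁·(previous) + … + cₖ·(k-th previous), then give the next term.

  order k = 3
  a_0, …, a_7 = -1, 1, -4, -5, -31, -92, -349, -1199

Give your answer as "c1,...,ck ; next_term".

3,3,-4 ; -4276

  a_3 = 3·-4 + 3·1 + -4·-1 = -5
  a_4 = 3·-5 + 3·-4 + -4·1 = -31
  a_5 = 3·-31 + 3·-5 + -4·-4 = -92
  a_6 = 3·-92 + 3·-31 + -4·-5 = -349
  a_7 = 3·-349 + 3·-92 + -4·-31 = -1199
  a_8 = 3·-1199 + 3·-349 + -4·-92 = -4276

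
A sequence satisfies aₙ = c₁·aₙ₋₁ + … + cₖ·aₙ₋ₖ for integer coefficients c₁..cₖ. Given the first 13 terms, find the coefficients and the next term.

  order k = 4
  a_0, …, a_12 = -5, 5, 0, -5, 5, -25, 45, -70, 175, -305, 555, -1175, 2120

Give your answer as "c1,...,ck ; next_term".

-1,1,-3,-3 ; -4045

  a_4 = -1·-5 + 1·0 + -3·5 + -3·-5 = 5
  a_5 = -1·5 + 1·-5 + -3·0 + -3·5 = -25
  a_6 = -1·-25 + 1·5 + -3·-5 + -3·0 = 45
  a_7 = -1·45 + 1·-25 + -3·5 + -3·-5 = -70
  a_8 = -1·-70 + 1·45 + -3·-25 + -3·5 = 175
  a_9 = -1·175 + 1·-70 + -3·45 + -3·-25 = -305
  a_10 = -1·-305 + 1·175 + -3·-70 + -3·45 = 555
  a_11 = -1·555 + 1·-305 + -3·175 + -3·-70 = -1175
  a_12 = -1·-1175 + 1·555 + -3·-305 + -3·175 = 2120
  a_13 = -1·2120 + 1·-1175 + -3·555 + -3·-305 = -4045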